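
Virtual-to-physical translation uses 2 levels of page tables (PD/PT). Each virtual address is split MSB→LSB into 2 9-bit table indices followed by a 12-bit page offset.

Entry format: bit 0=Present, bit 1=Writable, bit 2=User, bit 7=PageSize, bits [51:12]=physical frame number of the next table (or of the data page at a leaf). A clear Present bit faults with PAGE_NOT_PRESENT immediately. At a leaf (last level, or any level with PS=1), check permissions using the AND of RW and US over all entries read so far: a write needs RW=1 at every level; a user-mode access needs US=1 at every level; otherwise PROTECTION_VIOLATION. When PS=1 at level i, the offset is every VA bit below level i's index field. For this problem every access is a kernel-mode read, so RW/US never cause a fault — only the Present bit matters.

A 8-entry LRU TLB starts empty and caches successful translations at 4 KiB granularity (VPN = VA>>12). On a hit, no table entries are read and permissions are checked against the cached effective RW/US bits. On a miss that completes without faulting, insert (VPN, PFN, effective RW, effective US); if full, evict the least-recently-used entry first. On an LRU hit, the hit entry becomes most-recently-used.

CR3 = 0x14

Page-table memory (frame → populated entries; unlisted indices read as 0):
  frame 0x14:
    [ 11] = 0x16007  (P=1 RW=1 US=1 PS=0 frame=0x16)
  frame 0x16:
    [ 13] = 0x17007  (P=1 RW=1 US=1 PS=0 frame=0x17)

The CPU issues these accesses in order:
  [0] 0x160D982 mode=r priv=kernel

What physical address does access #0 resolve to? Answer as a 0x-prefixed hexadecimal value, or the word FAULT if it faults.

Trace:
#0 VA=0x160D982 (r,kernel):
  lvl0: tbl 0x14, slot 11 ⇒ 0x16007 (P1/RW1/US1/PS0)
  lvl1: tbl 0x16, slot 13 ⇒ 0x17007 (P1/RW1/US1/PS0)
  ⇒ phys 0x17982  [2 reads]

Access #0 PA: 0x17982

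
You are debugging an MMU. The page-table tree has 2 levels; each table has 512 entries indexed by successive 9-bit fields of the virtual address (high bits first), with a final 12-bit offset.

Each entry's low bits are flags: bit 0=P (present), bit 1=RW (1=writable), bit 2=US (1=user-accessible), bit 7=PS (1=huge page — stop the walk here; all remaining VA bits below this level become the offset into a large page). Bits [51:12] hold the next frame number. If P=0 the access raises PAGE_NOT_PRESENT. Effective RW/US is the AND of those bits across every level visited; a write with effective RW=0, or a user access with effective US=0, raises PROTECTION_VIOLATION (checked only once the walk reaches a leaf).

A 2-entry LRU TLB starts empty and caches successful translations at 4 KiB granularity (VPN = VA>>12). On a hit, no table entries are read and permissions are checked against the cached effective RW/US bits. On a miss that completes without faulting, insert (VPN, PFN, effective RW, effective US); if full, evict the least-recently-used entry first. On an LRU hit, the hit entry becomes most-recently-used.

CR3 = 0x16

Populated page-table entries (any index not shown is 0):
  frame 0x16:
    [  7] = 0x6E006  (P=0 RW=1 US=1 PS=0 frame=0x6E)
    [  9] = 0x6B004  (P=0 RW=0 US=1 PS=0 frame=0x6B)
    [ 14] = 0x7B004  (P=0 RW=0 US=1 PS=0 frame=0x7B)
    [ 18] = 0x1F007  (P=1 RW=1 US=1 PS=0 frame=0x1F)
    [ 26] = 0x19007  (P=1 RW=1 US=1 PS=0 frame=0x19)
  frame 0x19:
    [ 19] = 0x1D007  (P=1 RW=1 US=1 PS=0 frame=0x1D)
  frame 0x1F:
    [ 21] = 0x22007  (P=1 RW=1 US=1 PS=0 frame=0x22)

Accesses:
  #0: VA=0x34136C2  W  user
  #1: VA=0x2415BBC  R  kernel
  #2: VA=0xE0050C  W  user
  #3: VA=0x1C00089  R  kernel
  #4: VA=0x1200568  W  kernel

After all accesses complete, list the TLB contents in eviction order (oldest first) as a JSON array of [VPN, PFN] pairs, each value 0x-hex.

Trace:
#0 VA=0x34136C2 (w,user):
  [0] read 0x16 idx=26: raw=0x19007 flags P=1 W=1 U=1 S=0
  [1] read 0x19 idx=19: raw=0x1D007 flags P=1 W=1 U=1 S=0
  ⇒ phys 0x1D6C2  [2 reads]
#1 VA=0x2415BBC (r,kernel):
  [0] read 0x16 idx=18: raw=0x1F007 flags P=1 W=1 U=1 S=0
  [1] read 0x1F idx=21: raw=0x22007 flags P=1 W=1 U=1 S=0
  ⇒ phys 0x22BBC  [2 reads]
#2 VA=0xE0050C (w,user):
  [0] read 0x16 idx=7: raw=0x6E006 flags P=0 W=1 U=1 S=0
  ⇒ fault: PAGE_NOT_PRESENT  — 1 lookups
#3 VA=0x1C00089 (r,kernel):
  [0] read 0x16 idx=14: raw=0x7B004 flags P=0 W=0 U=1 S=0
  ⇒ fault: PAGE_NOT_PRESENT  — 1 lookups
#4 VA=0x1200568 (w,kernel):
  [0] read 0x16 idx=9: raw=0x6B004 flags P=0 W=0 U=1 S=0
  ⇒ fault: PAGE_NOT_PRESENT  — 1 lookups

TLB: [["0x3413", "0x1D"], ["0x2415", "0x22"]]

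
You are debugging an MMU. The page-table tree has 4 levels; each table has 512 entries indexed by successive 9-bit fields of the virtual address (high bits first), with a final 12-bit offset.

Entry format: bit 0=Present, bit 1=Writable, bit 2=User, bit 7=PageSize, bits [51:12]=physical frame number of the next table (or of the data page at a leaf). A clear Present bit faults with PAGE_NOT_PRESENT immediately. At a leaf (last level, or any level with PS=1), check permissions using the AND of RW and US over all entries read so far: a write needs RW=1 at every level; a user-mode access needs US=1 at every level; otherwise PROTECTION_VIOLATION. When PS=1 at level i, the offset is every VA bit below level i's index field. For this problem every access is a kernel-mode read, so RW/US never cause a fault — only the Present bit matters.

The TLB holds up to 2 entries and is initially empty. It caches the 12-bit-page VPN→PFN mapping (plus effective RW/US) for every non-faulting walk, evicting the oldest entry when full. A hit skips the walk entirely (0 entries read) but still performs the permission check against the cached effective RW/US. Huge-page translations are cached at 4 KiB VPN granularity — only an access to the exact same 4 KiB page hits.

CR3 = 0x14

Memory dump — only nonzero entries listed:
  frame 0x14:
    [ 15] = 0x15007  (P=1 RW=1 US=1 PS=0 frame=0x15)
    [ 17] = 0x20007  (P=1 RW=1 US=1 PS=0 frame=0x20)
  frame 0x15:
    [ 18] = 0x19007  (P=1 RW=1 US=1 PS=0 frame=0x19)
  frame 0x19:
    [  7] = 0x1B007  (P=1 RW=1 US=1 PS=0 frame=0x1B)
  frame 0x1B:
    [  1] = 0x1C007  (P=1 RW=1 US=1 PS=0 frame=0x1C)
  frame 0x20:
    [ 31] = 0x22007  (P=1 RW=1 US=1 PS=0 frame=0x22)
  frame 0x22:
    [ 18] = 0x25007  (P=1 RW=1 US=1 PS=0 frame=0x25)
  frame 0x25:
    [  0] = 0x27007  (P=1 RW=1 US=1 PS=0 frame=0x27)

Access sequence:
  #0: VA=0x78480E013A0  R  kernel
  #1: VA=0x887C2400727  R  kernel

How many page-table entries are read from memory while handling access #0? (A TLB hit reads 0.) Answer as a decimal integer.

Per-access translation:
#0 VA=0x78480E013A0 (r,kernel):
  L0: frame=0x14 idx=15 entry=0x15007 [P=1 RW=1 US=1 PS=0]
  L1: frame=0x15 idx=18 entry=0x19007 [P=1 RW=1 US=1 PS=0]
  L2: frame=0x19 idx=7 entry=0x1B007 [P=1 RW=1 US=1 PS=0]
  L3: frame=0x1B idx=1 entry=0x1C007 [P=1 RW=1 US=1 PS=0]
  ✓ 0x1C3A0  — 4 lookups
#1 VA=0x887C2400727 (r,kernel):
  L0: frame=0x14 idx=17 entry=0x20007 [P=1 RW=1 US=1 PS=0]
  L1: frame=0x20 idx=31 entry=0x22007 [P=1 RW=1 US=1 PS=0]
  L2: frame=0x22 idx=18 entry=0x25007 [P=1 RW=1 US=1 PS=0]
  L3: frame=0x25 idx=0 entry=0x27007 [P=1 RW=1 US=1 PS=0]
  ✓ 0x27727  — 4 lookups

Entries read for #0: 4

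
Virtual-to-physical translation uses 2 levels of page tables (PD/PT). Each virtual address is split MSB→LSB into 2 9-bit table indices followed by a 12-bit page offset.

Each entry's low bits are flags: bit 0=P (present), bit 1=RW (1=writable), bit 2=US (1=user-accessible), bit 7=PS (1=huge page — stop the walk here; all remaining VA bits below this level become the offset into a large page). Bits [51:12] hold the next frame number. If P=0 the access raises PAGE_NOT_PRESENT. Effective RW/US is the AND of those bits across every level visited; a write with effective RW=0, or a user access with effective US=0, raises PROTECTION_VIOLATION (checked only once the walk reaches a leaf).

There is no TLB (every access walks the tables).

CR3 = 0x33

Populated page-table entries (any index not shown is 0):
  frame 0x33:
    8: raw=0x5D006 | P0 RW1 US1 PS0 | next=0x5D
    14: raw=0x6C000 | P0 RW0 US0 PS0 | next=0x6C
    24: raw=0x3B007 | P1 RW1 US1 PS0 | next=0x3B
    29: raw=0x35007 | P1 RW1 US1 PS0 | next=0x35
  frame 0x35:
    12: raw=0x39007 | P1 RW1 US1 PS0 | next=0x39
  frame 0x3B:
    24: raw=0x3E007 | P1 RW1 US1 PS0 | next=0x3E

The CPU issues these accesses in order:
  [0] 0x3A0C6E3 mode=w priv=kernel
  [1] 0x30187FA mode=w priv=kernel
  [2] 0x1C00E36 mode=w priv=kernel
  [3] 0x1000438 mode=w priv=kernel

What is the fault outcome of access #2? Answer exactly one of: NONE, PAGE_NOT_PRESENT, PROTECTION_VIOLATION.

Trace:
#0 VA=0x3A0C6E3 (w,kernel):
  L0 @0x33[29] → 0x35007  P=1,RW=1,US=1,PS=0
  L1 @0x35[12] → 0x39007  P=1,RW=1,US=1,PS=0
  ✓ 0x396E3  — 2 lookups
#1 VA=0x30187FA (w,kernel):
  L0 @0x33[24] → 0x3B007  P=1,RW=1,US=1,PS=0
  L1 @0x3B[24] → 0x3E007  P=1,RW=1,US=1,PS=0
  ✓ 0x3E7FA  — 2 lookups
#2 VA=0x1C00E36 (w,kernel):
  L0 @0x33[14] → 0x6C000  P=0,RW=0,US=0,PS=0
  → PAGE_NOT_PRESENT  (1 entries read)
#3 VA=0x1000438 (w,kernel):
  L0 @0x33[8] → 0x5D006  P=0,RW=1,US=1,PS=0
  → PAGE_NOT_PRESENT  (1 entries read)

Access #2 fault: PAGE_NOT_PRESENT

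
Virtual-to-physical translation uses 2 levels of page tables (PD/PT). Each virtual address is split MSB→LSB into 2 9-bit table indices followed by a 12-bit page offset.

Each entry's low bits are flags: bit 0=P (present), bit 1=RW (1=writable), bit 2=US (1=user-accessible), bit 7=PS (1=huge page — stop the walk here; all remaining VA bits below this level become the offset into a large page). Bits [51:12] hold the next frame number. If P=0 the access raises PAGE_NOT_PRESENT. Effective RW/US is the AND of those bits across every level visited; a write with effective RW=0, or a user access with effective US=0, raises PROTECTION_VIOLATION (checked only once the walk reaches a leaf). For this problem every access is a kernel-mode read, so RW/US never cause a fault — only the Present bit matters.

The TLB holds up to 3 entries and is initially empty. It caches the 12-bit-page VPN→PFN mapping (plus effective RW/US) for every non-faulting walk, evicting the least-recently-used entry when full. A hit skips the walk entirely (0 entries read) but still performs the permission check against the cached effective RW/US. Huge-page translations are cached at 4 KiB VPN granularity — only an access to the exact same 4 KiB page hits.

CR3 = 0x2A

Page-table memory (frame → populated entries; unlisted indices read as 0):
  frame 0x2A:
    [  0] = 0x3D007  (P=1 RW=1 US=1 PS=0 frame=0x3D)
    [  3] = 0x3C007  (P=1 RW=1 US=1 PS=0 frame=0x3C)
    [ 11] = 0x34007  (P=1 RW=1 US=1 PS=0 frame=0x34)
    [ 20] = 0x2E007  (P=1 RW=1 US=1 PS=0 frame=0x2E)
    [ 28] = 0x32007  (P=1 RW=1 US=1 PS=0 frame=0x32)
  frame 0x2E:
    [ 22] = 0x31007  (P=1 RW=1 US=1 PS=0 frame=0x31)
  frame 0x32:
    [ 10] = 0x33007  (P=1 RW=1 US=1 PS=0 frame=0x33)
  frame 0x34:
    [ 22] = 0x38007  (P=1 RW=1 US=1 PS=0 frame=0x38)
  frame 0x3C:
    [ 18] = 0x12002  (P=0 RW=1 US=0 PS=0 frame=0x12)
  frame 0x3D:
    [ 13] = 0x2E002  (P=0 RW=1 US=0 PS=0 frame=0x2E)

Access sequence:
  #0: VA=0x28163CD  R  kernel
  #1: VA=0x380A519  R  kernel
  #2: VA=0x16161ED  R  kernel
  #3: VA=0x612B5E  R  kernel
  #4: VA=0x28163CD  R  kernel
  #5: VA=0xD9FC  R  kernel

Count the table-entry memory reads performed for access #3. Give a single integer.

Walk each access:
#0 VA=0x28163CD (r,kernel):
  [0] read 0x2A idx=20: raw=0x2E007 flags P=1 W=1 U=1 S=0
  [1] read 0x2E idx=22: raw=0x31007 flags P=1 W=1 U=1 S=0
  → PA=0x313CD  (2 entries read)
#1 VA=0x380A519 (r,kernel):
  [0] read 0x2A idx=28: raw=0x32007 flags P=1 W=1 U=1 S=0
  [1] read 0x32 idx=10: raw=0x33007 flags P=1 W=1 U=1 S=0
  → PA=0x33519  (2 entries read)
#2 VA=0x16161ED (r,kernel):
  [0] read 0x2A idx=11: raw=0x34007 flags P=1 W=1 U=1 S=0
  [1] read 0x34 idx=22: raw=0x38007 flags P=1 W=1 U=1 S=0
  → PA=0x381ED  (2 entries read)
#3 VA=0x612B5E (r,kernel):
  [0] read 0x2A idx=3: raw=0x3C007 flags P=1 W=1 U=1 S=0
  [1] read 0x3C idx=18: raw=0x12002 flags P=0 W=1 U=0 S=0
  → PAGE_NOT_PRESENT  (2 entries read)
#4 VA=0x28163CD (r,kernel):
  TLB hit vpn=0x2816 → PA=0x313CD
#5 VA=0xD9FC (r,kernel):
  [0] read 0x2A idx=0: raw=0x3D007 flags P=1 W=1 U=1 S=0
  [1] read 0x3D idx=13: raw=0x2E002 flags P=0 W=1 U=0 S=0
  → PAGE_NOT_PRESENT  (2 entries read)

Entries read for #3: 2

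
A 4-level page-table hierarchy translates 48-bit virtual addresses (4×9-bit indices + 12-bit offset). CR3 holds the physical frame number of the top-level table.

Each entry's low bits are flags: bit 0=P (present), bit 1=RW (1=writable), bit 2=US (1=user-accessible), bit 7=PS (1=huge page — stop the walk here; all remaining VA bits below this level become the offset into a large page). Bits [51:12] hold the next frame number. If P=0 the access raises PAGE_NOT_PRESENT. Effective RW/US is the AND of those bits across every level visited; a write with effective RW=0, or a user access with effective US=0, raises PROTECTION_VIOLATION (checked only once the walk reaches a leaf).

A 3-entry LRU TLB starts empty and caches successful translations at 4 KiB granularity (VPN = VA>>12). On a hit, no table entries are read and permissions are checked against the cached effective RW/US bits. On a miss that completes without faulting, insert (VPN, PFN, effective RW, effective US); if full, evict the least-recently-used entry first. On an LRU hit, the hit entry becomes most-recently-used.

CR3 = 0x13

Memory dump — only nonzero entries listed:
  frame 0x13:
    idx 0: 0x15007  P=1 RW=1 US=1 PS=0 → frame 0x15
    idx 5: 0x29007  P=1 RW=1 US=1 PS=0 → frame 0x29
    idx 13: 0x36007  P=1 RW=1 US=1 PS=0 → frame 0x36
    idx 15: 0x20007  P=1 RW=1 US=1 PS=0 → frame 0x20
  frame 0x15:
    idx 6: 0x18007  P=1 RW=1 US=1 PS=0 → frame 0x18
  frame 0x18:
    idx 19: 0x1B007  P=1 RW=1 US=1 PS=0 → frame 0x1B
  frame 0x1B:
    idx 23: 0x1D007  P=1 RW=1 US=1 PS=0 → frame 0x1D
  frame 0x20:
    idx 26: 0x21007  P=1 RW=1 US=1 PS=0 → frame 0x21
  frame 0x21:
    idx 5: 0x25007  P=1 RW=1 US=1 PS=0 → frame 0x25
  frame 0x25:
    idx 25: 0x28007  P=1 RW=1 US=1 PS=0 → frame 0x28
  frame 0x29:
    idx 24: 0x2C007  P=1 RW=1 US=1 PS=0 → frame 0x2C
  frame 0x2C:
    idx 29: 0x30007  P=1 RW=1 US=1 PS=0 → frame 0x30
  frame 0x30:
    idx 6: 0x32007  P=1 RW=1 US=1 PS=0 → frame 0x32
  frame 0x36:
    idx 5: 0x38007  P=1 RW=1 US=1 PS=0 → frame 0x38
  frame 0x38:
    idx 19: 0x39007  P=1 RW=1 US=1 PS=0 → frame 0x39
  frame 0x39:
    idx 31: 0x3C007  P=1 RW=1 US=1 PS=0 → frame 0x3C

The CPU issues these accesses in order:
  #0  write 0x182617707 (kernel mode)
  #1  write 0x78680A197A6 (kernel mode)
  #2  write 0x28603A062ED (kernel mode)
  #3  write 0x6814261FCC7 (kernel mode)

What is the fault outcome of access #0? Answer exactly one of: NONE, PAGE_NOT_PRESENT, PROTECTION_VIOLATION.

Per-access translation:
#0 VA=0x182617707 (w,kernel):
  L0: frame=0x13 idx=0 entry=0x15007 [P=1 RW=1 US=1 PS=0]
  L1: frame=0x15 idx=6 entry=0x18007 [P=1 RW=1 US=1 PS=0]
  L2: frame=0x18 idx=19 entry=0x1B007 [P=1 RW=1 US=1 PS=0]
  L3: frame=0x1B idx=23 entry=0x1D007 [P=1 RW=1 US=1 PS=0]
  → PA=0x1D707  (4 entries read)
#1 VA=0x78680A197A6 (w,kernel):
  L0: frame=0x13 idx=15 entry=0x20007 [P=1 RW=1 US=1 PS=0]
  L1: frame=0x20 idx=26 entry=0x21007 [P=1 RW=1 US=1 PS=0]
  L2: frame=0x21 idx=5 entry=0x25007 [P=1 RW=1 US=1 PS=0]
  L3: frame=0x25 idx=25 entry=0x28007 [P=1 RW=1 US=1 PS=0]
  → PA=0x287A6  (4 entries read)
#2 VA=0x28603A062ED (w,kernel):
  L0: frame=0x13 idx=5 entry=0x29007 [P=1 RW=1 US=1 PS=0]
  L1: frame=0x29 idx=24 entry=0x2C007 [P=1 RW=1 US=1 PS=0]
  L2: frame=0x2C idx=29 entry=0x30007 [P=1 RW=1 US=1 PS=0]
  L3: frame=0x30 idx=6 entry=0x32007 [P=1 RW=1 US=1 PS=0]
  → PA=0x322ED  (4 entries read)
#3 VA=0x6814261FCC7 (w,kernel):
  L0: frame=0x13 idx=13 entry=0x36007 [P=1 RW=1 US=1 PS=0]
  L1: frame=0x36 idx=5 entry=0x38007 [P=1 RW=1 US=1 PS=0]
  L2: frame=0x38 idx=19 entry=0x39007 [P=1 RW=1 US=1 PS=0]
  L3: frame=0x39 idx=31 entry=0x3C007 [P=1 RW=1 US=1 PS=0]
  → PA=0x3CCC7  (4 entries read)

Access #0 fault: NONE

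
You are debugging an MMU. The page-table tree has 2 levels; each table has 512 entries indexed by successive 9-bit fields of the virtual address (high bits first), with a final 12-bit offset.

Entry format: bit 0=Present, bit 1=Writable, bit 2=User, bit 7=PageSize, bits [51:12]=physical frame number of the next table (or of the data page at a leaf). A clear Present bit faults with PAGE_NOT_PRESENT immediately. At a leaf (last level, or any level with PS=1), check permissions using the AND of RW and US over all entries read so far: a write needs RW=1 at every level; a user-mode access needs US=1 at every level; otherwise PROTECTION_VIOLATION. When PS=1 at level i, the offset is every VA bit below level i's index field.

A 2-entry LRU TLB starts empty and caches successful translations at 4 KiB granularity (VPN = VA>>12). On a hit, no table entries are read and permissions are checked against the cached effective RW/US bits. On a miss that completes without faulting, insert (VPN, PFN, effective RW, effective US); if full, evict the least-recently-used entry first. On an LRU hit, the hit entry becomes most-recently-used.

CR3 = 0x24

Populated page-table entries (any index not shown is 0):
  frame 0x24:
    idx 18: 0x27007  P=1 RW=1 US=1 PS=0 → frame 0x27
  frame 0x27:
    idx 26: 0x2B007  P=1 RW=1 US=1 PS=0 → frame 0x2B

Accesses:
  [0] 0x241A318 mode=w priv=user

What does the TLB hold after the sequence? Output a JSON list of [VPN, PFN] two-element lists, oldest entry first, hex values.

Per-access translation:
#0 VA=0x241A318 (w,user):
  L0: frame=0x24 idx=18 entry=0x27007 [P=1 RW=1 US=1 PS=0]
  L1: frame=0x27 idx=26 entry=0x2B007 [P=1 RW=1 US=1 PS=0]
  ⇒ phys 0x2B318  [2 reads]

TLB: [["0x241A", "0x2B"]]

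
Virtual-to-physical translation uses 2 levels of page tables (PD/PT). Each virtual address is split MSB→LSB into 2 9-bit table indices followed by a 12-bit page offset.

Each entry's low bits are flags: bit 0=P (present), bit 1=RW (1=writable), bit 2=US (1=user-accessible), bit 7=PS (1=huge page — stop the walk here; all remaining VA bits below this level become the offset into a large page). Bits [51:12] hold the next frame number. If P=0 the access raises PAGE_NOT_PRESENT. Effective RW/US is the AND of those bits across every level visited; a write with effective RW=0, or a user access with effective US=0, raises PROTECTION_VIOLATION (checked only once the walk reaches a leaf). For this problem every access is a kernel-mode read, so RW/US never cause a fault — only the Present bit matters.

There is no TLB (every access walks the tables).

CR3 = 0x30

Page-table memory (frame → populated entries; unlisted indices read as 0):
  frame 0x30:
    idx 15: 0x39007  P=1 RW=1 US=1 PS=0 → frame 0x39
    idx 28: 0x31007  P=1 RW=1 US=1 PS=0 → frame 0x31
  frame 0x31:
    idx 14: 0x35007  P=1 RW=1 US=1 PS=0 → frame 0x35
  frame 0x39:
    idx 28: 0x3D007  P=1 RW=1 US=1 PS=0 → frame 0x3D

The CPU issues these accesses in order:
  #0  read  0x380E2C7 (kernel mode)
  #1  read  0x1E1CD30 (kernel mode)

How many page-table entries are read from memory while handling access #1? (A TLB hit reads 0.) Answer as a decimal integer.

Per-access translation:
#0 VA=0x380E2C7 (r,kernel):
  [0] read 0x30 idx=28: raw=0x31007 flags P=1 W=1 U=1 S=0
  [1] read 0x31 idx=14: raw=0x35007 flags P=1 W=1 U=1 S=0
  ⇒ phys 0x352C7  [2 reads]
#1 VA=0x1E1CD30 (r,kernel):
  [0] read 0x30 idx=15: raw=0x39007 flags P=1 W=1 U=1 S=0
  [1] read 0x39 idx=28: raw=0x3D007 flags P=1 W=1 U=1 S=0
  ⇒ phys 0x3DD30  [2 reads]

Entries read for #1: 2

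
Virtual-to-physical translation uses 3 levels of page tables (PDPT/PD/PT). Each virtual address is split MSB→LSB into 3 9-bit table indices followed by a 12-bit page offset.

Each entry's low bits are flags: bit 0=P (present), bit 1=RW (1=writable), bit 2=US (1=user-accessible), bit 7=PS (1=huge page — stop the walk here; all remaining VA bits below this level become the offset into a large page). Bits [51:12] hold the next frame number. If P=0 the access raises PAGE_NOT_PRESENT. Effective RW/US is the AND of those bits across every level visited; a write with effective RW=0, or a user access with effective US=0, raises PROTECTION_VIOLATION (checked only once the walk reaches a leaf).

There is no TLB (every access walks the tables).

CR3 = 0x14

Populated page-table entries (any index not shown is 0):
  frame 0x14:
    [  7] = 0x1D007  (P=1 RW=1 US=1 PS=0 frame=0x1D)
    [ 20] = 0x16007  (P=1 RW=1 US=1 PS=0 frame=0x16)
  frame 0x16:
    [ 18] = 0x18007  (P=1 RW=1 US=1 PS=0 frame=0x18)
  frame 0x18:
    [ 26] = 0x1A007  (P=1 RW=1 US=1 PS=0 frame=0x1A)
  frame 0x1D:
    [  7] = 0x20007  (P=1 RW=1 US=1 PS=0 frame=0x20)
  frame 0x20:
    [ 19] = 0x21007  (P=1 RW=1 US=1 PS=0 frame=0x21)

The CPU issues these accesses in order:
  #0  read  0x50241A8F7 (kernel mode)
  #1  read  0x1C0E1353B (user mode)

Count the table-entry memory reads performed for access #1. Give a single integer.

Per-access translation:
#0 VA=0x50241A8F7 (r,kernel):
  lvl0: tbl 0x14, slot 20 ⇒ 0x16007 (P1/RW1/US1/PS0)
  lvl1: tbl 0x16, slot 18 ⇒ 0x18007 (P1/RW1/US1/PS0)
  lvl2: tbl 0x18, slot 26 ⇒ 0x1A007 (P1/RW1/US1/PS0)
  → PA=0x1A8F7  (3 entries read)
#1 VA=0x1C0E1353B (r,user):
  lvl0: tbl 0x14, slot 7 ⇒ 0x1D007 (P1/RW1/US1/PS0)
  lvl1: tbl 0x1D, slot 7 ⇒ 0x20007 (P1/RW1/US1/PS0)
  lvl2: tbl 0x20, slot 19 ⇒ 0x21007 (P1/RW1/US1/PS0)
  → PA=0x2153B  (3 entries read)

Entries read for #1: 3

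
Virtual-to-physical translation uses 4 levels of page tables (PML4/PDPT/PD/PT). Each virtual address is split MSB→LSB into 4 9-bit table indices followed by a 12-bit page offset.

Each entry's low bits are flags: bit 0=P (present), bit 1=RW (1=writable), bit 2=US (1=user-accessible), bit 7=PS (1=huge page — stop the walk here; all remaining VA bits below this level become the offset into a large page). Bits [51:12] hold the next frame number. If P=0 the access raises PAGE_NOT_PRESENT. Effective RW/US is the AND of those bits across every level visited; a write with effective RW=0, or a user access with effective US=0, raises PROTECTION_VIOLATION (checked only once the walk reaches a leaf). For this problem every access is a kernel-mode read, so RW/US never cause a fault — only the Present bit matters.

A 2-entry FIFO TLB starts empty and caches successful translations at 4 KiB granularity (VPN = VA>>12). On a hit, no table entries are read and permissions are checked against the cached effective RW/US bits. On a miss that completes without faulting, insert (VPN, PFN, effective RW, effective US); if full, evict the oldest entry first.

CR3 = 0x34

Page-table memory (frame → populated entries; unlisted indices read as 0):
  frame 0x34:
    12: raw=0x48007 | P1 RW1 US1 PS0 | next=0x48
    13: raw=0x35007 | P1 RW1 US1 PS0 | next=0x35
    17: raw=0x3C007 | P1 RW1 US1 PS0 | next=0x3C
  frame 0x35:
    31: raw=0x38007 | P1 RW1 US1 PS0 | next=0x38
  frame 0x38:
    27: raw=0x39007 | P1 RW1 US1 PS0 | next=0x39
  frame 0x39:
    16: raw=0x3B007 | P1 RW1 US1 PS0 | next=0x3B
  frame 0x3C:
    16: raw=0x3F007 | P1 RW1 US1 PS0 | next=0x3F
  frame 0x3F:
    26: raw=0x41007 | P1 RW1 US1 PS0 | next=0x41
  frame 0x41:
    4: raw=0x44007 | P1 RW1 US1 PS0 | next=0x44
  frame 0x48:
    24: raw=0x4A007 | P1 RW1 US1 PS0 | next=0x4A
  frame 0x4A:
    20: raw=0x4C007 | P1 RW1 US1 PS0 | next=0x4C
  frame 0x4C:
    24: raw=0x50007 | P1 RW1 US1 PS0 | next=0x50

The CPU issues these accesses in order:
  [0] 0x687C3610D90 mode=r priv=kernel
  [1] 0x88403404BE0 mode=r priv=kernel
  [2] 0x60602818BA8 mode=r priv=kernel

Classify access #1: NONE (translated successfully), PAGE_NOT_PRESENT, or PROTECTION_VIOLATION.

Per-access translation:
#0 VA=0x687C3610D90 (r,kernel):
  L0 @0x34[13] → 0x35007  P=1,RW=1,US=1,PS=0
  L1 @0x35[31] → 0x38007  P=1,RW=1,US=1,PS=0
  L2 @0x38[27] → 0x39007  P=1,RW=1,US=1,PS=0
  L3 @0x39[16] → 0x3B007  P=1,RW=1,US=1,PS=0
  → PA=0x3BD90  (4 entries read)
#1 VA=0x88403404BE0 (r,kernel):
  L0 @0x34[17] → 0x3C007  P=1,RW=1,US=1,PS=0
  L1 @0x3C[16] → 0x3F007  P=1,RW=1,US=1,PS=0
  L2 @0x3F[26] → 0x41007  P=1,RW=1,US=1,PS=0
  L3 @0x41[4] → 0x44007  P=1,RW=1,US=1,PS=0
  → PA=0x44BE0  (4 entries read)
#2 VA=0x60602818BA8 (r,kernel):
  L0 @0x34[12] → 0x48007  P=1,RW=1,US=1,PS=0
  L1 @0x48[24] → 0x4A007  P=1,RW=1,US=1,PS=0
  L2 @0x4A[20] → 0x4C007  P=1,RW=1,US=1,PS=0
  L3 @0x4C[24] → 0x50007  P=1,RW=1,US=1,PS=0
  → PA=0x50BA8  (4 entries read)

Access #1 fault: NONE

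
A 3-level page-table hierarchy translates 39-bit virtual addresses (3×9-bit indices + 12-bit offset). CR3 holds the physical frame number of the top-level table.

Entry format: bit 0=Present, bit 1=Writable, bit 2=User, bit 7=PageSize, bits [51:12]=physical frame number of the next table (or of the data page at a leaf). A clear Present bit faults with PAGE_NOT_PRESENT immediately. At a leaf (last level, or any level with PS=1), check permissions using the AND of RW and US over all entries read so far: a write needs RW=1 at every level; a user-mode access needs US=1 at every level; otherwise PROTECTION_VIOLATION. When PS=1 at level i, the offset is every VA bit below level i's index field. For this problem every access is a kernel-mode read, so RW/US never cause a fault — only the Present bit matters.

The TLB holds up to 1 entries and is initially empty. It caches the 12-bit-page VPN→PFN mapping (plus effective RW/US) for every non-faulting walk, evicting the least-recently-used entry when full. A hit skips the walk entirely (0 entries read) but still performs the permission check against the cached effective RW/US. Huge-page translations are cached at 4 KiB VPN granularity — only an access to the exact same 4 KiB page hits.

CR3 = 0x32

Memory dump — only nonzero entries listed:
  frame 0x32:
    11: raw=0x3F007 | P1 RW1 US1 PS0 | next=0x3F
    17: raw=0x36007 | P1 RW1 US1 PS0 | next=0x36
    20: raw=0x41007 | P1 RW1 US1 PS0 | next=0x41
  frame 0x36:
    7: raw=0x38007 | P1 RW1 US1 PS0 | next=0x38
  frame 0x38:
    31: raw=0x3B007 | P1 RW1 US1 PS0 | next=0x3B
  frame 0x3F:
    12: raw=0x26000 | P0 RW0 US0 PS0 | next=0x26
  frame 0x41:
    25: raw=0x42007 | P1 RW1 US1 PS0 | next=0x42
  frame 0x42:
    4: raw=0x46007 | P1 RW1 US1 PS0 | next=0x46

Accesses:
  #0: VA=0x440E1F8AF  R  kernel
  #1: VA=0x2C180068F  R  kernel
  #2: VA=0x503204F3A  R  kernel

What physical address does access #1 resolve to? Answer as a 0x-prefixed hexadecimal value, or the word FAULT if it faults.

Trace:
#0 VA=0x440E1F8AF (r,kernel):
  L0: frame=0x32 idx=17 entry=0x36007 [P=1 RW=1 US=1 PS=0]
  L1: frame=0x36 idx=7 entry=0x38007 [P=1 RW=1 US=1 PS=0]
  L2: frame=0x38 idx=31 entry=0x3B007 [P=1 RW=1 US=1 PS=0]
  ⇒ phys 0x3B8AF  [3 reads]
#1 VA=0x2C180068F (r,kernel):
  L0: frame=0x32 idx=11 entry=0x3F007 [P=1 RW=1 US=1 PS=0]
  L1: frame=0x3F idx=12 entry=0x26000 [P=0 RW=0 US=0 PS=0]
  ⇒ fault: PAGE_NOT_PRESENT  — 2 lookups
#2 VA=0x503204F3A (r,kernel):
  L0: frame=0x32 idx=20 entry=0x41007 [P=1 RW=1 US=1 PS=0]
  L1: frame=0x41 idx=25 entry=0x42007 [P=1 RW=1 US=1 PS=0]
  L2: frame=0x42 idx=4 entry=0x46007 [P=1 RW=1 US=1 PS=0]
  ⇒ phys 0x46F3A  [3 reads]

Access #1 PA: FAULT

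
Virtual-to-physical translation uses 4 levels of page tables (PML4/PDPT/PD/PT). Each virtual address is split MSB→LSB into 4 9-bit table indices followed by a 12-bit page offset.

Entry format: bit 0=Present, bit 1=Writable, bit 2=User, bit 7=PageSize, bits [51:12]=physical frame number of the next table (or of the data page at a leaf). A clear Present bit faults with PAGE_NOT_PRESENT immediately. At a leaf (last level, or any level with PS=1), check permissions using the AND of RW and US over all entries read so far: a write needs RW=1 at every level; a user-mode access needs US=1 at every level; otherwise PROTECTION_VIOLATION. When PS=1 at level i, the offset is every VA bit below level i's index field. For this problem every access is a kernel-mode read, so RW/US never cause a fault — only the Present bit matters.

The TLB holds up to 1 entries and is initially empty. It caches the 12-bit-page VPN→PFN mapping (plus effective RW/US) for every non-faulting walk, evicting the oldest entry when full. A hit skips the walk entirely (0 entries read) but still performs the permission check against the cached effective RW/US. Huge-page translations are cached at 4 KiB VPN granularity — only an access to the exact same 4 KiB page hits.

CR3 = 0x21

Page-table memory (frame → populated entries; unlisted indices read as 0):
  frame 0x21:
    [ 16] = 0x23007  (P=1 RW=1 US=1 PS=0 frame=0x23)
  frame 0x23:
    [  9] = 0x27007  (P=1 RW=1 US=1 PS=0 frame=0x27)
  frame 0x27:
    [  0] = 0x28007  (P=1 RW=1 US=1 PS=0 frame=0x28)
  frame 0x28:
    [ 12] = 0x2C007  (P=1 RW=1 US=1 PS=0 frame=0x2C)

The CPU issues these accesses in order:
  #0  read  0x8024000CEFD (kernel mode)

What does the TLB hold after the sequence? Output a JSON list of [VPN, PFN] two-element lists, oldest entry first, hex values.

Trace:
#0 VA=0x8024000CEFD (r,kernel):
  L0: frame=0x21 idx=16 entry=0x23007 [P=1 RW=1 US=1 PS=0]
  L1: frame=0x23 idx=9 entry=0x27007 [P=1 RW=1 US=1 PS=0]
  L2: frame=0x27 idx=0 entry=0x28007 [P=1 RW=1 US=1 PS=0]
  L3: frame=0x28 idx=12 entry=0x2C007 [P=1 RW=1 US=1 PS=0]
  ⇒ phys 0x2CEFD  [4 reads]

TLB: [["0x8024000C", "0x2C"]]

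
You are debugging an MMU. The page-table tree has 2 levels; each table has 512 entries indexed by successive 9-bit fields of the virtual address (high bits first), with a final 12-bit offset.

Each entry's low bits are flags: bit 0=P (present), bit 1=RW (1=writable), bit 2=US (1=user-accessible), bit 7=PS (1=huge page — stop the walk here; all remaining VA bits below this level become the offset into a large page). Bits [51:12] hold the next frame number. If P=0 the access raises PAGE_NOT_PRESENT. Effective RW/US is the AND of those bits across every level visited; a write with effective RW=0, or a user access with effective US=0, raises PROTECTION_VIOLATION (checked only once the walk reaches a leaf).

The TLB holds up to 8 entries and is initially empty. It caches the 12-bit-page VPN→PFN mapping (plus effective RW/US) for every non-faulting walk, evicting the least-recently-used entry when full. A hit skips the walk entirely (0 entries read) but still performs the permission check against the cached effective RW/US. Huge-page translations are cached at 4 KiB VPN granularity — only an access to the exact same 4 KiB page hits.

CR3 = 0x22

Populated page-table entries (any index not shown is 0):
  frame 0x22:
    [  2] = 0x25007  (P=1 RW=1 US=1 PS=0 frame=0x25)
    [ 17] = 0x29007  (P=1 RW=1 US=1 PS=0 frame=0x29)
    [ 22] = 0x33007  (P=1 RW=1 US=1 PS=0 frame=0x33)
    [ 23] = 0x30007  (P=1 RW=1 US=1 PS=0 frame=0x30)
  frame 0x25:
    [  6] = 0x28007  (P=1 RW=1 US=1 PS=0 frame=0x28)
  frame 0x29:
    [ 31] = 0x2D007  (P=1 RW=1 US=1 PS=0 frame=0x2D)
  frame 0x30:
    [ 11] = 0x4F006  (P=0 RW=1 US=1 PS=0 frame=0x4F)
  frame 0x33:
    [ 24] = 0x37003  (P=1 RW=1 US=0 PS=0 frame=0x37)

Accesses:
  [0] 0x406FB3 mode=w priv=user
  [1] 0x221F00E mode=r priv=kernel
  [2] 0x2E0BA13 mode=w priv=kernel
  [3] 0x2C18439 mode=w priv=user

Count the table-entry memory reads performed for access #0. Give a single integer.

Per-access translation:
#0 VA=0x406FB3 (w,user):
  lvl0: tbl 0x22, slot 2 ⇒ 0x25007 (P1/RW1/US1/PS0)
  lvl1: tbl 0x25, slot 6 ⇒ 0x28007 (P1/RW1/US1/PS0)
  ✓ 0x28FB3  — 2 lookups
#1 VA=0x221F00E (r,kernel):
  lvl0: tbl 0x22, slot 17 ⇒ 0x29007 (P1/RW1/US1/PS0)
  lvl1: tbl 0x29, slot 31 ⇒ 0x2D007 (P1/RW1/US1/PS0)
  ✓ 0x2D00E  — 2 lookups
#2 VA=0x2E0BA13 (w,kernel):
  lvl0: tbl 0x22, slot 23 ⇒ 0x30007 (P1/RW1/US1/PS0)
  lvl1: tbl 0x30, slot 11 ⇒ 0x4F006 (P0/RW1/US1/PS0)
  → PAGE_NOT_PRESENT  (2 entries read)
#3 VA=0x2C18439 (w,user):
  lvl0: tbl 0x22, slot 22 ⇒ 0x33007 (P1/RW1/US1/PS0)
  lvl1: tbl 0x33, slot 24 ⇒ 0x37003 (P1/RW1/US0/PS0)
  → PROTECTION_VIOLATION  (2 entries read)

Entries read for #0: 2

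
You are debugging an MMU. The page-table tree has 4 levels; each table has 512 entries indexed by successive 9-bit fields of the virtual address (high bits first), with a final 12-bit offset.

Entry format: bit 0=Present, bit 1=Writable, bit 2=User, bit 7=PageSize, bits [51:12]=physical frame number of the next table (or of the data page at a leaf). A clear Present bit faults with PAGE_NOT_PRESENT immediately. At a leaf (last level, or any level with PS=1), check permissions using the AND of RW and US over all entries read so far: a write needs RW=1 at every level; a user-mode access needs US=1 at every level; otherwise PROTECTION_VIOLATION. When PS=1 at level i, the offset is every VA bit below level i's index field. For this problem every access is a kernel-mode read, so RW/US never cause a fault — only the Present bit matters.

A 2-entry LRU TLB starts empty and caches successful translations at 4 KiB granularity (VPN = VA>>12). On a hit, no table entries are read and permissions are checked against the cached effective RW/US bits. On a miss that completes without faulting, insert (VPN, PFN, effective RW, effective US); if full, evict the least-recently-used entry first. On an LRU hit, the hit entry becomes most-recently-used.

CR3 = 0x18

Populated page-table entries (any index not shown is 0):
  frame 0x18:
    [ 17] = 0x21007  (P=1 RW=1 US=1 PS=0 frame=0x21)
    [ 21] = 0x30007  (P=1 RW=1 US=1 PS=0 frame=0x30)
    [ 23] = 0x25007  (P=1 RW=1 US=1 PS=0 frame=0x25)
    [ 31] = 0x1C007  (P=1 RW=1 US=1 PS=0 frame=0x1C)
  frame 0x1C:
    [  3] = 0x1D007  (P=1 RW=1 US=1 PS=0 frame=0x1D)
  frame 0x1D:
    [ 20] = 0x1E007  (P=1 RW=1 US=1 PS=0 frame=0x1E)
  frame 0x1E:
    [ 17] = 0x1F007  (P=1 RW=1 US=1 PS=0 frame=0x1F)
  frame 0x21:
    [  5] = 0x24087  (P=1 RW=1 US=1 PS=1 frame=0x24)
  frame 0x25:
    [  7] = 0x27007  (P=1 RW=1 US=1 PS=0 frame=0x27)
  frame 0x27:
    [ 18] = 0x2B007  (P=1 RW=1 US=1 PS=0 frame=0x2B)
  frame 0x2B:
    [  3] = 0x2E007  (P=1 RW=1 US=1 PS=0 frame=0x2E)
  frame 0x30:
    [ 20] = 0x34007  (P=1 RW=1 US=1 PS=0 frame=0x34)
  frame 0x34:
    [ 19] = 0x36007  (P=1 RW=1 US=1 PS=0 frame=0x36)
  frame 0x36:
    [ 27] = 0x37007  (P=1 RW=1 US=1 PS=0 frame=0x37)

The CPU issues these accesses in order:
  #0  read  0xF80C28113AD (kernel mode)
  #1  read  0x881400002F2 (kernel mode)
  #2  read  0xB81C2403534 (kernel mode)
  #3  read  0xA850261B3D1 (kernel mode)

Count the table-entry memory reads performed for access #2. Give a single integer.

Walk each access:
#0 VA=0xF80C28113AD (r,kernel):
  L0: frame=0x18 idx=31 entry=0x1C007 [P=1 RW=1 US=1 PS=0]
  L1: frame=0x1C idx=3 entry=0x1D007 [P=1 RW=1 US=1 PS=0]
  L2: frame=0x1D idx=20 entry=0x1E007 [P=1 RW=1 US=1 PS=0]
  L3: frame=0x1E idx=17 entry=0x1F007 [P=1 RW=1 US=1 PS=0]
  ⇒ phys 0x1F3AD  [4 reads]
#1 VA=0x881400002F2 (r,kernel):
  L0: frame=0x18 idx=17 entry=0x21007 [P=1 RW=1 US=1 PS=0]
  L1: frame=0x21 idx=5 entry=0x24087 [P=1 RW=1 US=1 PS=1]
  ⇒ phys 0x242F2 (huge @L1)  [2 reads]
#2 VA=0xB81C2403534 (r,kernel):
  L0: frame=0x18 idx=23 entry=0x25007 [P=1 RW=1 US=1 PS=0]
  L1: frame=0x25 idx=7 entry=0x27007 [P=1 RW=1 US=1 PS=0]
  L2: frame=0x27 idx=18 entry=0x2B007 [P=1 RW=1 US=1 PS=0]
  L3: frame=0x2B idx=3 entry=0x2E007 [P=1 RW=1 US=1 PS=0]
  ⇒ phys 0x2E534  [4 reads]
#3 VA=0xA850261B3D1 (r,kernel):
  L0: frame=0x18 idx=21 entry=0x30007 [P=1 RW=1 US=1 PS=0]
  L1: frame=0x30 idx=20 entry=0x34007 [P=1 RW=1 US=1 PS=0]
  L2: frame=0x34 idx=19 entry=0x36007 [P=1 RW=1 US=1 PS=0]
  L3: frame=0x36 idx=27 entry=0x37007 [P=1 RW=1 US=1 PS=0]
  ⇒ phys 0x373D1  [4 reads]

Entries read for #2: 4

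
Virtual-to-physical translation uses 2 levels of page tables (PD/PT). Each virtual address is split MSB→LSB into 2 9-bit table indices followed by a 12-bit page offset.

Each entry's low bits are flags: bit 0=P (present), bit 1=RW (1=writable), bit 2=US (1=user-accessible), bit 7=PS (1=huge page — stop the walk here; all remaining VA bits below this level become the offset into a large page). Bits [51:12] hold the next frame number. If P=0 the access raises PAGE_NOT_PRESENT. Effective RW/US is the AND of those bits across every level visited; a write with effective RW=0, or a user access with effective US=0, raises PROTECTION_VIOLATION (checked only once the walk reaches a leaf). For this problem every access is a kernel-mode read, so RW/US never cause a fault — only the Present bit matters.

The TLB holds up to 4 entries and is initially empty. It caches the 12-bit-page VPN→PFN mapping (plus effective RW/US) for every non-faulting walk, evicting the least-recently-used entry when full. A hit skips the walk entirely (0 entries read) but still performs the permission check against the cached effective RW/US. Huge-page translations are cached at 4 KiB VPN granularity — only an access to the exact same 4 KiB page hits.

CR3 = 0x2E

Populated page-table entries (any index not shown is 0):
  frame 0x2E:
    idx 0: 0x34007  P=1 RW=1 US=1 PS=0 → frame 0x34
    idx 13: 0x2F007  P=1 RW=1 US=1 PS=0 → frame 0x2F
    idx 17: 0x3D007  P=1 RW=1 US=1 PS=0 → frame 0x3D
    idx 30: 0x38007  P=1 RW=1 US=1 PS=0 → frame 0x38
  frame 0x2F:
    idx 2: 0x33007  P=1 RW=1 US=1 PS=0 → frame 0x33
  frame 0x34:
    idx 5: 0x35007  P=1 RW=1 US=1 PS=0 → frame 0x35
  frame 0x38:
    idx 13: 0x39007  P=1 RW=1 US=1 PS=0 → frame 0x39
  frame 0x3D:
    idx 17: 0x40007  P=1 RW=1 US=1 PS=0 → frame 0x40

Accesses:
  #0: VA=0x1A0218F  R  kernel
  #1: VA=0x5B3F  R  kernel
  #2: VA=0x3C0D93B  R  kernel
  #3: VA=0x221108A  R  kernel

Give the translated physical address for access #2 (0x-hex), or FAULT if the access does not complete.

Trace:
#0 VA=0x1A0218F (r,kernel):
  L0: frame=0x2E idx=13 entry=0x2F007 [P=1 RW=1 US=1 PS=0]
  L1: frame=0x2F idx=2 entry=0x33007 [P=1 RW=1 US=1 PS=0]
  → PA=0x3318F  (2 entries read)
#1 VA=0x5B3F (r,kernel):
  L0: frame=0x2E idx=0 entry=0x34007 [P=1 RW=1 US=1 PS=0]
  L1: frame=0x34 idx=5 entry=0x35007 [P=1 RW=1 US=1 PS=0]
  → PA=0x35B3F  (2 entries read)
#2 VA=0x3C0D93B (r,kernel):
  L0: frame=0x2E idx=30 entry=0x38007 [P=1 RW=1 US=1 PS=0]
  L1: frame=0x38 idx=13 entry=0x39007 [P=1 RW=1 US=1 PS=0]
  → PA=0x3993B  (2 entries read)
#3 VA=0x221108A (r,kernel):
  L0: frame=0x2E idx=17 entry=0x3D007 [P=1 RW=1 US=1 PS=0]
  L1: frame=0x3D idx=17 entry=0x40007 [P=1 RW=1 US=1 PS=0]
  → PA=0x4008A  (2 entries read)

Access #2 PA: 0x3993B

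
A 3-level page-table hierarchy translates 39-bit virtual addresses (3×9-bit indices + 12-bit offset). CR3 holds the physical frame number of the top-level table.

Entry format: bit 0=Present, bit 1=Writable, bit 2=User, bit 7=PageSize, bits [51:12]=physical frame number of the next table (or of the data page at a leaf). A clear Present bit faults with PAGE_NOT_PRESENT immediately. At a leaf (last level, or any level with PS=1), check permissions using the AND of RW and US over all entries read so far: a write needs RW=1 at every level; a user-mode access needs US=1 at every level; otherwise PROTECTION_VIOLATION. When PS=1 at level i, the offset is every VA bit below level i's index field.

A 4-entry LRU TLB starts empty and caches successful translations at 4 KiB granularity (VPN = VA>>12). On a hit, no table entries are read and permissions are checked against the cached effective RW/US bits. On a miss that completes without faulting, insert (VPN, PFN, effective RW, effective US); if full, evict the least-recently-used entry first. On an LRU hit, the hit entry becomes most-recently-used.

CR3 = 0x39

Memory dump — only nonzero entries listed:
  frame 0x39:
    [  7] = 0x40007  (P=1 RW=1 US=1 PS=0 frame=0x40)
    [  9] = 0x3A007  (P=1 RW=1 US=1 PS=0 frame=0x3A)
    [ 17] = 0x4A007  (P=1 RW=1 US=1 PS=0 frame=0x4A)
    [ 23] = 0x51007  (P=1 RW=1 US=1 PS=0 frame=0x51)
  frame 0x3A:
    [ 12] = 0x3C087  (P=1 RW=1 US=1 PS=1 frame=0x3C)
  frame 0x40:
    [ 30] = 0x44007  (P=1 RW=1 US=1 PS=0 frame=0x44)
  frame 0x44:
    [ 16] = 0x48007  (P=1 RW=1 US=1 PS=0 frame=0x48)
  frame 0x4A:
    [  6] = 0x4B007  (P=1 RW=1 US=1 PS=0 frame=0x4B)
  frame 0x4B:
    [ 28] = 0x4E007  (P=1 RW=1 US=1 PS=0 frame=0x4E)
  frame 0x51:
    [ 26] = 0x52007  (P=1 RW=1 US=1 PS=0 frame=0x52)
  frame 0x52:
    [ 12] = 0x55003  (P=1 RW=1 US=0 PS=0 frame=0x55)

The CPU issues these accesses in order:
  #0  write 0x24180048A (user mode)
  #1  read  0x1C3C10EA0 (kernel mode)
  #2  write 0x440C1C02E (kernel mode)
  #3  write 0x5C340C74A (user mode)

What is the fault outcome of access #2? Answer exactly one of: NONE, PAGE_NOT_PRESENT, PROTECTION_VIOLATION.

Trace:
#0 VA=0x24180048A (w,user):
  lvl0: tbl 0x39, slot 9 ⇒ 0x3A007 (P1/RW1/US1/PS0)
  lvl1: tbl 0x3A, slot 12 ⇒ 0x3C087 (P1/RW1/US1/PS1)
  ✓ 0x3C48A (huge @L1)  — 2 lookups
#1 VA=0x1C3C10EA0 (r,kernel):
  lvl0: tbl 0x39, slot 7 ⇒ 0x40007 (P1/RW1/US1/PS0)
  lvl1: tbl 0x40, slot 30 ⇒ 0x44007 (P1/RW1/US1/PS0)
  lvl2: tbl 0x44, slot 16 ⇒ 0x48007 (P1/RW1/US1/PS0)
  ✓ 0x48EA0  — 3 lookups
#2 VA=0x440C1C02E (w,kernel):
  lvl0: tbl 0x39, slot 17 ⇒ 0x4A007 (P1/RW1/US1/PS0)
  lvl1: tbl 0x4A, slot 6 ⇒ 0x4B007 (P1/RW1/US1/PS0)
  lvl2: tbl 0x4B, slot 28 ⇒ 0x4E007 (P1/RW1/US1/PS0)
  ✓ 0x4E02E  — 3 lookups
#3 VA=0x5C340C74A (w,user):
  lvl0: tbl 0x39, slot 23 ⇒ 0x51007 (P1/RW1/US1/PS0)
  lvl1: tbl 0x51, slot 26 ⇒ 0x52007 (P1/RW1/US1/PS0)
  lvl2: tbl 0x52, slot 12 ⇒ 0x55003 (P1/RW1/US0/PS0)
  ✗ PROTECTION_VIOLATION  [3 reads]

Access #2 fault: NONE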